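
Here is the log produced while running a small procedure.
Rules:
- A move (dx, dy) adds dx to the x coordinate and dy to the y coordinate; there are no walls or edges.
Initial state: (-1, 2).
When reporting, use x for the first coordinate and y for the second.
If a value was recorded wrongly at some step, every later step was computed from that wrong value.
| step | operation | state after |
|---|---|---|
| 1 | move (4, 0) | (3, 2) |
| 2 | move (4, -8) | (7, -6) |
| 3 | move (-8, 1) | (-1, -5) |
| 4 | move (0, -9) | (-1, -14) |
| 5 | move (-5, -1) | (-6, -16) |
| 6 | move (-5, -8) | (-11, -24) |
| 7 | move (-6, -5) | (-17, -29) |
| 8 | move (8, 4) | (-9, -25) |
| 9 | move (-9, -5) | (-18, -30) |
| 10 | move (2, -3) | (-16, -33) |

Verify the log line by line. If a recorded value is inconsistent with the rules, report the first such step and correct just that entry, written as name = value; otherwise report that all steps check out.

step 5, y = -15

step 1: x = -1 + (4) = 3, y = 2 + (0) = 2 -> confirmed correct
step 2: x = 3 + (4) = 7, y = 2 + (-8) = -6 -> exactly as logged
step 3: x = 7 + (-8) = -1, y = -6 + (1) = -5 -> agrees with the log
step 4: x = -1 + (0) = -1, y = -5 + (-9) = -14 -> consistent with the log
step 5: x = -1 + (-5) = -6, y = -14 + (-1) = -15 -> the log disagrees here
Conclusion: step 5 carries the first error; the entry should be y = -15.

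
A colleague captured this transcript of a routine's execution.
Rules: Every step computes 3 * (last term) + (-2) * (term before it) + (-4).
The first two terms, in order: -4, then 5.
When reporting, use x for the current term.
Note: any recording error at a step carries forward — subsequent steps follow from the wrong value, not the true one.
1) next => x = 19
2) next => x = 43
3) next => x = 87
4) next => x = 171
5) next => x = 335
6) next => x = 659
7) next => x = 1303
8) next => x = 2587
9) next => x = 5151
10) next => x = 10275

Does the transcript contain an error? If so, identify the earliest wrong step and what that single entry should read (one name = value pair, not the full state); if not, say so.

step 1: x = 3*(5) + (-2)*(-4) + (-4) = 19 -> agrees with the transcript
step 2: x = 3*(19) + (-2)*(5) + (-4) = 43 -> no discrepancy
step 3: x = 3*(43) + (-2)*(19) + (-4) = 87 -> confirmed correct
step 4: x = 3*(87) + (-2)*(43) + (-4) = 171 -> in agreement
step 5: x = 3*(171) + (-2)*(87) + (-4) = 335 -> checks out
step 6: x = 3*(335) + (-2)*(171) + (-4) = 659 -> exactly as logged
step 7: x = 3*(659) + (-2)*(335) + (-4) = 1303 -> matches
step 8: x = 3*(1303) + (-2)*(659) + (-4) = 2587 -> no discrepancy
step 9: x = 3*(2587) + (-2)*(1303) + (-4) = 5151 -> matches
step 10: x = 3*(5151) + (-2)*(2587) + (-4) = 10275 -> checks out
The whole run recomputes cleanly — no discrepancies.

no error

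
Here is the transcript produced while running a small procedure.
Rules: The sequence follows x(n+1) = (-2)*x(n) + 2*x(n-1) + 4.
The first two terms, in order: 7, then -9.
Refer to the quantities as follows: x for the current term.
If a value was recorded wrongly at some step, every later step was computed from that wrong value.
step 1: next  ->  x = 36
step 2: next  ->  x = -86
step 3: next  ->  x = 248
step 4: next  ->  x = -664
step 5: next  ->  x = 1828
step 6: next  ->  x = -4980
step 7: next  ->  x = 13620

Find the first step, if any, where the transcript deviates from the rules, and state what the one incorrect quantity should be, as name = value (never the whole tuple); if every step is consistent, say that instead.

step 1: x = -2*(-9) + (2)*(7) + (4) = 36 -> checks out
step 2: x = -2*(36) + (2)*(-9) + (4) = -86 -> exactly as logged
step 3: x = -2*(-86) + (2)*(36) + (4) = 248 -> consistent with the transcript
step 4: x = -2*(248) + (2)*(-86) + (4) = -664 -> consistent with the transcript
step 5: x = -2*(-664) + (2)*(248) + (4) = 1828 -> checks out
step 6: x = -2*(1828) + (2)*(-664) + (4) = -4980 -> consistent with the transcript
step 7: x = -2*(-4980) + (2)*(1828) + (4) = 13620 -> in agreement
All entries verified; no error found.

no error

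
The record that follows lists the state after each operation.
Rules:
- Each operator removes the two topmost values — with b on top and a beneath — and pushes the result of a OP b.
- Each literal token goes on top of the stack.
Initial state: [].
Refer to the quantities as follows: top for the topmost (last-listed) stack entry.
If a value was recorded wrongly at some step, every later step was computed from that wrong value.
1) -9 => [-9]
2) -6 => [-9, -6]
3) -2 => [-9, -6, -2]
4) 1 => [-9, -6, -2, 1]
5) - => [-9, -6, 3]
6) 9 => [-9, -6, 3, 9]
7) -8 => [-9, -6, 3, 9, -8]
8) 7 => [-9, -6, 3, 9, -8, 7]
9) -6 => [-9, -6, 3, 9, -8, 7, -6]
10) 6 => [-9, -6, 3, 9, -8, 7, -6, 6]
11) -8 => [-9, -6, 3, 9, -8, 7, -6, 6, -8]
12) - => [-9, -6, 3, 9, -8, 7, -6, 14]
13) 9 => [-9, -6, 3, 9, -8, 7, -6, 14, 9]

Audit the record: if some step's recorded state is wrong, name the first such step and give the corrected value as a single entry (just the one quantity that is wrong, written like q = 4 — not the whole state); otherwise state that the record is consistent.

step 5, top = -3

Step 1: push -9: top = -9 — checks out.
Step 2: push -6: top = -6 — exactly as logged.
Step 3: push -2: top = -2 — verified.
Step 4: push 1: top = 1 — verified.
Step 5: -2 - 1 = -3 — the recorded entry deviates here.
First deviation found at step 5; the corrected entry is top = -3.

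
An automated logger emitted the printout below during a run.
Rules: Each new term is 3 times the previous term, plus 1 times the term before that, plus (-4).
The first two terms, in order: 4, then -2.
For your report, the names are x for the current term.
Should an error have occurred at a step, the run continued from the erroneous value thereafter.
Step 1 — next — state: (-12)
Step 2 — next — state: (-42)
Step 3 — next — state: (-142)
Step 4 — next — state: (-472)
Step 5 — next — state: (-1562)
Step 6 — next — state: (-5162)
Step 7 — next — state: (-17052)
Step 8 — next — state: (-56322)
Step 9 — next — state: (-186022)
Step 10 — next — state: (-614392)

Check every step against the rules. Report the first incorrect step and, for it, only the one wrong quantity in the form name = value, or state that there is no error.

Recomputing the run from the initial state:
step 1: x = -6
step 2: x = -24
step 3: x = -82
step 4: x = -274
step 5: x = -908
step 6: x = -3002
step 7: x = -9918
step 8: x = -32760
step 9: x = -108202
step 10: x = -357370
The first disagreement with the printout is at step 1, where the value should be x = -6.

step 1, x = -6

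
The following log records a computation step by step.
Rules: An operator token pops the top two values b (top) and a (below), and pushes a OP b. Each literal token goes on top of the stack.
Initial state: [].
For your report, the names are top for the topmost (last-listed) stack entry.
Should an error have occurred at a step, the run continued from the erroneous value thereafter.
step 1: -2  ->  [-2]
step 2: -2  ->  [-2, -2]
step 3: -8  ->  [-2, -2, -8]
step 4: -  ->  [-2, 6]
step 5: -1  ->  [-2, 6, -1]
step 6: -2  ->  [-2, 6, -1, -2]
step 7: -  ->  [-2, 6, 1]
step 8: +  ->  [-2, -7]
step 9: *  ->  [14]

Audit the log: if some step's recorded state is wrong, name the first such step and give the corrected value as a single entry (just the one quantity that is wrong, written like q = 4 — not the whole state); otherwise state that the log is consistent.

Recomputing the run from the initial state:
step 1: [-2]
step 2: [-2, -2]
step 3: [-2, -2, -8]
step 4: [-2, 6]
step 5: [-2, 6, -1]
step 6: [-2, 6, -1, -2]
step 7: [-2, 6, 1]
step 8: [-2, 7]
step 9: [-14]
The first disagreement with the log is at step 8, where the value should be top = 7.

step 8, top = 7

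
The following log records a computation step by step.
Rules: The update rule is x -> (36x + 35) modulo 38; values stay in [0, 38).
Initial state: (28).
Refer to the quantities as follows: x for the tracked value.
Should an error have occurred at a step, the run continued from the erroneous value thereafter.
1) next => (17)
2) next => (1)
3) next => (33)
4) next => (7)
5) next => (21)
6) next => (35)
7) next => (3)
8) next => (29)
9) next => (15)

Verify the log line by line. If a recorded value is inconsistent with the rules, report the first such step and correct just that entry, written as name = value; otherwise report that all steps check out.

Recomputing the run from the initial state:
step 1: x = 17
step 2: x = 1
step 3: x = 33
step 4: x = 7
step 5: x = 21
step 6: x = 31
step 7: x = 11
step 8: x = 13
step 9: x = 9
The first disagreement with the log is at step 6, where the value should be x = 31.

step 6, x = 31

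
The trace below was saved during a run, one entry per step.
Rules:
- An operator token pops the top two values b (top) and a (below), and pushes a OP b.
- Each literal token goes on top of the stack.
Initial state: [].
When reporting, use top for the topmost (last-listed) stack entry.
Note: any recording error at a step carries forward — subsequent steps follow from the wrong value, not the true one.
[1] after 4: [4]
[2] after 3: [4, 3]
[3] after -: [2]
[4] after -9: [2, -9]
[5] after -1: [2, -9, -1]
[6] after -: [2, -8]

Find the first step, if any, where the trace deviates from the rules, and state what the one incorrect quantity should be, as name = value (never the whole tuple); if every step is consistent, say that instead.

step 1: push 4: top = 4 -> confirmed correct
step 2: push 3: top = 3 -> in agreement
step 3: 4 - 3 = 1 -> the entry is off here
Step 3 is the first one off; corrected, top = 1.

step 3, top = 1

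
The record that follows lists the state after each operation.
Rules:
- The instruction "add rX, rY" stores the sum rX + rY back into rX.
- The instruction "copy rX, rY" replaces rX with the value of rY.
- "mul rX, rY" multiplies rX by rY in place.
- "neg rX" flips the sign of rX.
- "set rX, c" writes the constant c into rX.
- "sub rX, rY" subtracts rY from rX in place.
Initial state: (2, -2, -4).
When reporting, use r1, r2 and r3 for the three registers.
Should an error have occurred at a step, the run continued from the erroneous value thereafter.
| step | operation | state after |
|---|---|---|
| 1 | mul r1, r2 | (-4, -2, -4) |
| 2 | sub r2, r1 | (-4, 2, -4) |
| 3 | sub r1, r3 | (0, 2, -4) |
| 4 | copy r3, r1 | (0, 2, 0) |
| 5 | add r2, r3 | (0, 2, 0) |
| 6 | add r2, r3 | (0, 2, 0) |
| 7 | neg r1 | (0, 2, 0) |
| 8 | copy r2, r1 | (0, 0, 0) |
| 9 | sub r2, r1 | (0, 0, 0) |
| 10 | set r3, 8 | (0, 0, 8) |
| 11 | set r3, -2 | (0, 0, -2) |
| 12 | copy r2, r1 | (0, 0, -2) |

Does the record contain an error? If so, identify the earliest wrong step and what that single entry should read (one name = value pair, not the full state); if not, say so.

Recomputing the run from the initial state:
step 1: r1 = -4, r2 = -2, r3 = -4
step 2: r1 = -4, r2 = 2, r3 = -4
step 3: r1 = 0, r2 = 2, r3 = -4
step 4: r1 = 0, r2 = 2, r3 = 0
step 5: r1 = 0, r2 = 2, r3 = 0
step 6: r1 = 0, r2 = 2, r3 = 0
step 7: r1 = 0, r2 = 2, r3 = 0
step 8: r1 = 0, r2 = 0, r3 = 0
step 9: r1 = 0, r2 = 0, r3 = 0
step 10: r1 = 0, r2 = 0, r3 = 8
step 11: r1 = 0, r2 = 0, r3 = -2
step 12: r1 = 0, r2 = 0, r3 = -2
This matches the record at every step.

no error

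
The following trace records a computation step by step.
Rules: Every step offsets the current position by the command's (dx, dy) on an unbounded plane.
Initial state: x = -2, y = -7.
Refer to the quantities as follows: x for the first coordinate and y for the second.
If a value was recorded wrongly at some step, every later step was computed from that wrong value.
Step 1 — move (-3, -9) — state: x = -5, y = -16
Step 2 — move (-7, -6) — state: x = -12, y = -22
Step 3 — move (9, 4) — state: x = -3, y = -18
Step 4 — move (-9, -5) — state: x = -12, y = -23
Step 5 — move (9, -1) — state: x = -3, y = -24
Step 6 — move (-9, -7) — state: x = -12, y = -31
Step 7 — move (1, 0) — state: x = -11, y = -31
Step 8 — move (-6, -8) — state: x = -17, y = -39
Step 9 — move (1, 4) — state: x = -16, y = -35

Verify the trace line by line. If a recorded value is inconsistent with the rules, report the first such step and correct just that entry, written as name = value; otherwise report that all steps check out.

no error

Recomputing the run from the initial state:
step 1: x = -5, y = -16
step 2: x = -12, y = -22
step 3: x = -3, y = -18
step 4: x = -12, y = -23
step 5: x = -3, y = -24
step 6: x = -12, y = -31
step 7: x = -11, y = -31
step 8: x = -17, y = -39
step 9: x = -16, y = -35
This matches the trace at every step.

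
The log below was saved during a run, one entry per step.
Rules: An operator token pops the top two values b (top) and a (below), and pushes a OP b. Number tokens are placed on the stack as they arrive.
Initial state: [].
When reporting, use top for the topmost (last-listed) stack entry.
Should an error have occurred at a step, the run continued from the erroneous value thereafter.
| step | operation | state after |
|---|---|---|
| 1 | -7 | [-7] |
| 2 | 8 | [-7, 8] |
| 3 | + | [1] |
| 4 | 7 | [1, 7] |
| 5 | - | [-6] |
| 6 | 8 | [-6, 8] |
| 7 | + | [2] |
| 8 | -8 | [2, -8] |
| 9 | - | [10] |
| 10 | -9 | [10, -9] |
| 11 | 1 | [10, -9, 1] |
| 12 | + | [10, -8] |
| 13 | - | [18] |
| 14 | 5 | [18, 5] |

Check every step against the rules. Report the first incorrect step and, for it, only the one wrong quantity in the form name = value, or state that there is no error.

step 1: push -7: top = -7 -> in agreement
step 2: push 8: top = 8 -> checks out
step 3: -7 + 8 = 1 -> consistent with the log
step 4: push 7: top = 7 -> agrees with the log
step 5: 1 - 7 = -6 -> agrees with the log
step 6: push 8: top = 8 -> verified
step 7: -6 + 8 = 2 -> consistent with the log
step 8: push -8: top = -8 -> no discrepancy
step 9: 2 - -8 = 10 -> exactly as logged
step 10: push -9: top = -9 -> no discrepancy
step 11: push 1: top = 1 -> checks out
step 12: -9 + 1 = -8 -> checks out
step 13: 10 - -8 = 18 -> no discrepancy
step 14: push 5: top = 5 -> matches
Each recorded entry agrees with the recomputation.

no error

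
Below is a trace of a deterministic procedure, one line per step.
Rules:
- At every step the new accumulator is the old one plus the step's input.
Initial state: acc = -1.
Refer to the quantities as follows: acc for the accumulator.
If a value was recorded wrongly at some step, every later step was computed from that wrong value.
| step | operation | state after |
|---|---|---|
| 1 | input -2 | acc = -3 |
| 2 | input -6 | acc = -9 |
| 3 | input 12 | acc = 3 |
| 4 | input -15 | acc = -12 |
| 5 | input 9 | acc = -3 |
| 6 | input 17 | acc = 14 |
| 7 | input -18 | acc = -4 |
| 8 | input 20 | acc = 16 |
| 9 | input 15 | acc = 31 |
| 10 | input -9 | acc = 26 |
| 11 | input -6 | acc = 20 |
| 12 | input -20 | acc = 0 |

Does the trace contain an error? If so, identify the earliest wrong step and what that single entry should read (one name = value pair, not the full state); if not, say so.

step 10, acc = 22

step 1: acc = -1 + -2 = -3 -> in agreement
step 2: acc = -3 + -6 = -9 -> consistent with the trace
step 3: acc = -9 + 12 = 3 -> exactly as logged
step 4: acc = 3 + -15 = -12 -> consistent with the trace
step 5: acc = -12 + 9 = -3 -> verified
step 6: acc = -3 + 17 = 14 -> in agreement
step 7: acc = 14 + -18 = -4 -> same as recorded
step 8: acc = -4 + 20 = 16 -> checks out
step 9: acc = 16 + 15 = 31 -> matches
step 10: acc = 31 + -9 = 22 -> the entry is off here
Conclusion: step 10 carries the first error; the entry should be acc = 22.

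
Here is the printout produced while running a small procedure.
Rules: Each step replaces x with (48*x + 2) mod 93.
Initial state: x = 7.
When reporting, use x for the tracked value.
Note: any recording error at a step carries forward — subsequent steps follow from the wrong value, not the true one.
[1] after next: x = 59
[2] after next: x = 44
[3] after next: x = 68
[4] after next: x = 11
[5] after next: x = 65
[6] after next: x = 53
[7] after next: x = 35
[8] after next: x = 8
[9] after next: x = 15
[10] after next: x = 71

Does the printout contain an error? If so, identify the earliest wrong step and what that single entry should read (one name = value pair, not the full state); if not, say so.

step 9, x = 14

Step 1: x = (48*7 + 2) mod 93 = 59 — in agreement.
Step 2: x = (48*59 + 2) mod 93 = 44 — matches.
Step 3: x = (48*44 + 2) mod 93 = 68 — confirmed correct.
Step 4: x = (48*68 + 2) mod 93 = 11 — same as recorded.
Step 5: x = (48*11 + 2) mod 93 = 65 — verified.
Step 6: x = (48*65 + 2) mod 93 = 53 — confirmed correct.
Step 7: x = (48*53 + 2) mod 93 = 35 — consistent with the printout.
Step 8: x = (48*35 + 2) mod 93 = 8 — matches.
Step 9: x = (48*8 + 2) mod 93 = 14 — first mismatch against the printout.
That makes step 9 the first incorrect line — x = 14 is what it should show.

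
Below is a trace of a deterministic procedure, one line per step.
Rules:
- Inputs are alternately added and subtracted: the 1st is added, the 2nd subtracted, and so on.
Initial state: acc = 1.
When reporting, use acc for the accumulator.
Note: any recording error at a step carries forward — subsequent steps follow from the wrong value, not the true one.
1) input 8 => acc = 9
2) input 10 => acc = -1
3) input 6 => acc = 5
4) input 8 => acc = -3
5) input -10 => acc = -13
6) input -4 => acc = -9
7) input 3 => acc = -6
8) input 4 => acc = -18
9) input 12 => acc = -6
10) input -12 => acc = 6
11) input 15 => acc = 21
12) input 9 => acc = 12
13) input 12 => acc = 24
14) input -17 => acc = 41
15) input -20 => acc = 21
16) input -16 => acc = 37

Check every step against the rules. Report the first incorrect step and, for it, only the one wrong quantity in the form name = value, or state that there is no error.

step 8, acc = -10

Step 1: acc = 1 + 8 = 9 — consistent with the trace.
Step 2: acc = 9 - 10 = -1 — matches.
Step 3: acc = -1 + 6 = 5 — verified.
Step 4: acc = 5 - 8 = -3 — agrees with the trace.
Step 5: acc = -3 + -10 = -13 — exactly as logged.
Step 6: acc = -13 - -4 = -9 — verified.
Step 7: acc = -9 + 3 = -6 — same as recorded.
Step 8: acc = -6 - 4 = -10 — the recorded entry deviates here.
First deviation found at step 8; the corrected entry is acc = -10.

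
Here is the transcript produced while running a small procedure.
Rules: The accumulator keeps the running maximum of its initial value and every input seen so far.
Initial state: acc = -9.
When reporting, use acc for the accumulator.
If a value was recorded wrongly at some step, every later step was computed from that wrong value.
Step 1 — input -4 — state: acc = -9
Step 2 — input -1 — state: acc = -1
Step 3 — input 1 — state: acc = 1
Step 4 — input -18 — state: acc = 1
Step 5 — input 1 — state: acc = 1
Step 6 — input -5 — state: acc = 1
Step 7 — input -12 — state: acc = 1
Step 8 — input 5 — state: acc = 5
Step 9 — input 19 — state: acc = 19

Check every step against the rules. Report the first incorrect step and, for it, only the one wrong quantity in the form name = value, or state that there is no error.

step 1, acc = -4

step 1: acc = max(-9, -4) = -4 -> the entry is off here
The audit stops at step 1: the recorded entry is wrong and should be acc = -4.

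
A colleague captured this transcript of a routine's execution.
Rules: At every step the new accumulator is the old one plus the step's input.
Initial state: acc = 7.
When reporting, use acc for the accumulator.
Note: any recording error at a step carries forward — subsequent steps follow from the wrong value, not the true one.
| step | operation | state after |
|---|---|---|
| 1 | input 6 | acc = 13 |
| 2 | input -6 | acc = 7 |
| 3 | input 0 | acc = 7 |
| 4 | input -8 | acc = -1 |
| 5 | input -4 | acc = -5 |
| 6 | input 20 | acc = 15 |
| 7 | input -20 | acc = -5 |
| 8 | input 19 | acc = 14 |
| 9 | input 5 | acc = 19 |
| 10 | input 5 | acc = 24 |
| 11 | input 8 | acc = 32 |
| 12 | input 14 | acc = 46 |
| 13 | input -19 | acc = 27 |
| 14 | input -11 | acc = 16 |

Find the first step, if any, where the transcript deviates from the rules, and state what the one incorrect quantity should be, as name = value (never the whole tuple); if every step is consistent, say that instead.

Recomputing the run from the initial state:
step 1: acc = 13
step 2: acc = 7
step 3: acc = 7
step 4: acc = -1
step 5: acc = -5
step 6: acc = 15
step 7: acc = -5
step 8: acc = 14
step 9: acc = 19
step 10: acc = 24
step 11: acc = 32
step 12: acc = 46
step 13: acc = 27
step 14: acc = 16
This matches the transcript at every step.

no error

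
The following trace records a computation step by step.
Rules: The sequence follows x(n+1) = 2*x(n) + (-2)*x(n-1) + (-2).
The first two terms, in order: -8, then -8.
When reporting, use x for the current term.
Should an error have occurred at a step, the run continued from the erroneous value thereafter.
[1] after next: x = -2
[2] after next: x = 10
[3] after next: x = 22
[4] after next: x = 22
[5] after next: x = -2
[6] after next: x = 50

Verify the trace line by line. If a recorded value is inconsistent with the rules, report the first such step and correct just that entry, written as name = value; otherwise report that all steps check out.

step 6, x = -50

step 1: x = 2*(-8) + (-2)*(-8) + (-2) = -2 -> same as recorded
step 2: x = 2*(-2) + (-2)*(-8) + (-2) = 10 -> matches
step 3: x = 2*(10) + (-2)*(-2) + (-2) = 22 -> checks out
step 4: x = 2*(22) + (-2)*(10) + (-2) = 22 -> no discrepancy
step 5: x = 2*(22) + (-2)*(22) + (-2) = -2 -> exactly as logged
step 6: x = 2*(-2) + (-2)*(22) + (-2) = -50 -> the trace has a different value
The audit stops at step 6: the recorded entry is wrong and should be x = -50.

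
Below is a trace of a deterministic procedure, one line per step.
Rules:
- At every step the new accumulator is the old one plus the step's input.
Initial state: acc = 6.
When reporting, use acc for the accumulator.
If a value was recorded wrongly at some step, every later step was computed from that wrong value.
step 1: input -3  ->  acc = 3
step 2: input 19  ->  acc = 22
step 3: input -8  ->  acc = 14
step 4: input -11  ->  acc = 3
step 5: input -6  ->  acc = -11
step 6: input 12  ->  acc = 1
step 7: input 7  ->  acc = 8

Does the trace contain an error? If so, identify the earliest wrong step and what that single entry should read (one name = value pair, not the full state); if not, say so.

step 5, acc = -3

Step 1: acc = 6 + -3 = 3 — agrees with the trace.
Step 2: acc = 3 + 19 = 22 — same as recorded.
Step 3: acc = 22 + -8 = 14 — consistent with the trace.
Step 4: acc = 14 + -11 = 3 — agrees with the trace.
Step 5: acc = 3 + -6 = -3 — a discrepancy with the trace.
Step 5 is the first one off; corrected, acc = -3.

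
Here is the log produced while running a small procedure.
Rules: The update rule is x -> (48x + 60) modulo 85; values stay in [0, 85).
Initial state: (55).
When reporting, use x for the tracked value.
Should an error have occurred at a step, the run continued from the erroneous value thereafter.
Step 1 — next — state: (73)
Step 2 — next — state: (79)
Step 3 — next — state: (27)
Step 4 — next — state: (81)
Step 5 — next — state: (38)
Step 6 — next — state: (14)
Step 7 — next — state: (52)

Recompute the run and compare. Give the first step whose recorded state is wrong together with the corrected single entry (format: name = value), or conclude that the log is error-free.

Recomputing the run from the initial state:
step 1: x = 65
step 2: x = 35
step 3: x = 40
step 4: x = 25
step 5: x = 70
step 6: x = 20
step 7: x = 0
The first disagreement with the log is at step 1, where the value should be x = 65.

step 1, x = 65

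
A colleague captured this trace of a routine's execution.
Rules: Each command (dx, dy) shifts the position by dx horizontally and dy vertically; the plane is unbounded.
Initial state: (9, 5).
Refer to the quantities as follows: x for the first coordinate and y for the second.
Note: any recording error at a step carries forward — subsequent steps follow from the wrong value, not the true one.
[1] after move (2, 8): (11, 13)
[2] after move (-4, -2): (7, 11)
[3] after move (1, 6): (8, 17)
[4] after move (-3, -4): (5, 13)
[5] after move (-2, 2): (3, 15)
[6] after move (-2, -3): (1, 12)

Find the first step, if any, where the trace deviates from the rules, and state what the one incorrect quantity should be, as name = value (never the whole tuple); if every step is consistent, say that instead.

Recomputing the run from the initial state:
step 1: x = 11, y = 13
step 2: x = 7, y = 11
step 3: x = 8, y = 17
step 4: x = 5, y = 13
step 5: x = 3, y = 15
step 6: x = 1, y = 12
This matches the trace at every step.

no error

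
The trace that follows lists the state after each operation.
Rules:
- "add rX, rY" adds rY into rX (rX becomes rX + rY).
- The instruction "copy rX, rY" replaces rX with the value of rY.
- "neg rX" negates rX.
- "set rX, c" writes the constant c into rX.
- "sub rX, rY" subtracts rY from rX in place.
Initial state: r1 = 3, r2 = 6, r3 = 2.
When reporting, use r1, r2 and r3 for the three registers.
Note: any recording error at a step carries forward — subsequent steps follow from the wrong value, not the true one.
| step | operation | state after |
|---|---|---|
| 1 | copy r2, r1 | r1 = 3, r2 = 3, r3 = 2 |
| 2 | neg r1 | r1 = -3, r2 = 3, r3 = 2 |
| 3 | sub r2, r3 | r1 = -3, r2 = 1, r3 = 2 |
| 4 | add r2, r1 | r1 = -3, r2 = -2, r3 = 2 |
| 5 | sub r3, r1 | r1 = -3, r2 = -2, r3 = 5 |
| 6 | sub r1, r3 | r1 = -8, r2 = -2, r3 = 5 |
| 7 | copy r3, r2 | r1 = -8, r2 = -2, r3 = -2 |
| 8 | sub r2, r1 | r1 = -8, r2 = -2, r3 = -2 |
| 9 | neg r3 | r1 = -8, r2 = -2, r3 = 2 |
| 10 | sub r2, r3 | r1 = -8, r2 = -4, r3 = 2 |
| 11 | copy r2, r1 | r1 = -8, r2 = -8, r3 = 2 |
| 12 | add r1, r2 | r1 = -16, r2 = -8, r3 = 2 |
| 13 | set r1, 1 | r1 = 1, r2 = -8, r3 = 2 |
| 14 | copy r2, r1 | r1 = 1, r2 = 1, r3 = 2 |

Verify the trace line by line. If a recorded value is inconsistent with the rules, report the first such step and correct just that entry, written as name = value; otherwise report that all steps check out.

Recomputing the run from the initial state:
step 1: r1 = 3, r2 = 3, r3 = 2
step 2: r1 = -3, r2 = 3, r3 = 2
step 3: r1 = -3, r2 = 1, r3 = 2
step 4: r1 = -3, r2 = -2, r3 = 2
step 5: r1 = -3, r2 = -2, r3 = 5
step 6: r1 = -8, r2 = -2, r3 = 5
step 7: r1 = -8, r2 = -2, r3 = -2
step 8: r1 = -8, r2 = 6, r3 = -2
step 9: r1 = -8, r2 = 6, r3 = 2
step 10: r1 = -8, r2 = 4, r3 = 2
step 11: r1 = -8, r2 = -8, r3 = 2
step 12: r1 = -16, r2 = -8, r3 = 2
step 13: r1 = 1, r2 = -8, r3 = 2
step 14: r1 = 1, r2 = 1, r3 = 2
The first disagreement with the trace is at step 8, where the value should be r2 = 6.

step 8, r2 = 6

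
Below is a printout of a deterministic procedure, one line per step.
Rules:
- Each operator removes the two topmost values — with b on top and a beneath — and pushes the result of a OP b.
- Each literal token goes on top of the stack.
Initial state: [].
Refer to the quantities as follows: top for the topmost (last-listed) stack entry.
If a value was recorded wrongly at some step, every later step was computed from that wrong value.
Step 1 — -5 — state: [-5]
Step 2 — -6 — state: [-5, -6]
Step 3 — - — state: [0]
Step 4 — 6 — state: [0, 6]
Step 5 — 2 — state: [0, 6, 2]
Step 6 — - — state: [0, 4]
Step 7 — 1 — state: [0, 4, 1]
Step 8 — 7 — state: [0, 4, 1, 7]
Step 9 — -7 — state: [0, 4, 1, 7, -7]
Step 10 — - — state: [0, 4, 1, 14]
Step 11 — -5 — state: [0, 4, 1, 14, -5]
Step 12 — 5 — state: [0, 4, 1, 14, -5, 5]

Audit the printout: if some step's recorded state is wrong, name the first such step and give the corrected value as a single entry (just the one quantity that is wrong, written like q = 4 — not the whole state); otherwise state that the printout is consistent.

step 3, top = 1

Recomputing the run from the initial state:
step 1: [-5]
step 2: [-5, -6]
step 3: [1]
step 4: [1, 6]
step 5: [1, 6, 2]
step 6: [1, 4]
step 7: [1, 4, 1]
step 8: [1, 4, 1, 7]
step 9: [1, 4, 1, 7, -7]
step 10: [1, 4, 1, 14]
step 11: [1, 4, 1, 14, -5]
step 12: [1, 4, 1, 14, -5, 5]
The first disagreement with the printout is at step 3, where the value should be top = 1.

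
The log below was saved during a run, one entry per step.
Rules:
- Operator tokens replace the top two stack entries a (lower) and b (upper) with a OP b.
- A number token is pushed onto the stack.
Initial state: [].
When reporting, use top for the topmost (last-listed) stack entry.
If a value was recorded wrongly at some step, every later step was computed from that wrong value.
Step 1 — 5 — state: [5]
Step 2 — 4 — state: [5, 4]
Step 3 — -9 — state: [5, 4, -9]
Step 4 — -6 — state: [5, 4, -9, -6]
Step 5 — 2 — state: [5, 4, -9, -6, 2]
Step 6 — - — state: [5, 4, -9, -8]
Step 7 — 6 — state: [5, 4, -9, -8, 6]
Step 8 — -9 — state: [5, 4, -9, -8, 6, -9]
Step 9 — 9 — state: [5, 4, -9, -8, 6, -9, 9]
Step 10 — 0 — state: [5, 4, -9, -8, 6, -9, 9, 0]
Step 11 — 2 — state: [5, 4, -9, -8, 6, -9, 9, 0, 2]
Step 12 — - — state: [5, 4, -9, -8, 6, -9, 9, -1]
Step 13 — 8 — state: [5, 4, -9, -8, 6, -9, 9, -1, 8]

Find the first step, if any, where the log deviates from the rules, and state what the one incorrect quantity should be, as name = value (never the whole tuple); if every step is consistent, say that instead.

1. push 5: top = 5 (agrees with the log)
2. push 4: top = 4 (matches)
3. push -9: top = -9 (same as recorded)
4. push -6: top = -6 (checks out)
5. push 2: top = 2 (exactly as logged)
6. -6 - 2 = -8 (consistent with the log)
7. push 6: top = 6 (confirmed correct)
8. push -9: top = -9 (exactly as logged)
9. push 9: top = 9 (no discrepancy)
10. push 0: top = 0 (consistent with the log)
11. push 2: top = 2 (matches)
12. 0 - 2 = -2 (the log has a different value)
That makes step 12 the first incorrect line — top = -2 is what it should show.

step 12, top = -2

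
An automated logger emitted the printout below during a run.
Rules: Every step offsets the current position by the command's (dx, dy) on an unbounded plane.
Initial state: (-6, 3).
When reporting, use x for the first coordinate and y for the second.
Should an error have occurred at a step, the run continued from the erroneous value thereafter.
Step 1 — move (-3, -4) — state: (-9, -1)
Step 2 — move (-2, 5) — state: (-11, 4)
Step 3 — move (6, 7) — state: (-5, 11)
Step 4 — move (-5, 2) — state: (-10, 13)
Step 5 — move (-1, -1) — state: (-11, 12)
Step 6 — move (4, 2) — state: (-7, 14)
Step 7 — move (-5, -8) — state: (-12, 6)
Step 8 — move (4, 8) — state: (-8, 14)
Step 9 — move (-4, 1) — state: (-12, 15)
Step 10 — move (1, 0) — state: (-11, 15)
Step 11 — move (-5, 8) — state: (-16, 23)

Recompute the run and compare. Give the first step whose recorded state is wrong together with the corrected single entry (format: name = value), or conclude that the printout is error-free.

no error

Recomputing the run from the initial state:
step 1: x = -9, y = -1
step 2: x = -11, y = 4
step 3: x = -5, y = 11
step 4: x = -10, y = 13
step 5: x = -11, y = 12
step 6: x = -7, y = 14
step 7: x = -12, y = 6
step 8: x = -8, y = 14
step 9: x = -12, y = 15
step 10: x = -11, y = 15
step 11: x = -16, y = 23
This matches the printout at every step.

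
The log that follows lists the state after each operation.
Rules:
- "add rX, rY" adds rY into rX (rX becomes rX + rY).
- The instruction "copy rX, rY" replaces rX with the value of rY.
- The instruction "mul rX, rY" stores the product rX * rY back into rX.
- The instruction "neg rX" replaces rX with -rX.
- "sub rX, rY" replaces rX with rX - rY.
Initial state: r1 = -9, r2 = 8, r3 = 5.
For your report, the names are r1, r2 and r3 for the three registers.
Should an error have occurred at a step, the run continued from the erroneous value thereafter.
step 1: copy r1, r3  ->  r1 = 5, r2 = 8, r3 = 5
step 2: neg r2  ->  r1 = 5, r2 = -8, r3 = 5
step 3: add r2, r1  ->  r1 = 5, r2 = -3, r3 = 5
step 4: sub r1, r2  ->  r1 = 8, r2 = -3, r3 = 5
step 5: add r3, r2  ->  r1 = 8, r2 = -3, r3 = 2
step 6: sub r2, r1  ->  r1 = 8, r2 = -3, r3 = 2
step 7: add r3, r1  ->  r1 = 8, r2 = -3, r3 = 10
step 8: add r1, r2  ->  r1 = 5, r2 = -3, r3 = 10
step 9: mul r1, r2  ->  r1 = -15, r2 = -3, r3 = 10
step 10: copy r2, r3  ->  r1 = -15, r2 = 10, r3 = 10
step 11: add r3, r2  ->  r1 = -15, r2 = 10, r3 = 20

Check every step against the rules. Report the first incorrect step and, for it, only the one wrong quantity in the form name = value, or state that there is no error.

step 6, r2 = -11

Recomputing the run from the initial state:
step 1: r1 = 5, r2 = 8, r3 = 5
step 2: r1 = 5, r2 = -8, r3 = 5
step 3: r1 = 5, r2 = -3, r3 = 5
step 4: r1 = 8, r2 = -3, r3 = 5
step 5: r1 = 8, r2 = -3, r3 = 2
step 6: r1 = 8, r2 = -11, r3 = 2
step 7: r1 = 8, r2 = -11, r3 = 10
step 8: r1 = -3, r2 = -11, r3 = 10
step 9: r1 = 33, r2 = -11, r3 = 10
step 10: r1 = 33, r2 = 10, r3 = 10
step 11: r1 = 33, r2 = 10, r3 = 20
The first disagreement with the log is at step 6, where the value should be r2 = -11.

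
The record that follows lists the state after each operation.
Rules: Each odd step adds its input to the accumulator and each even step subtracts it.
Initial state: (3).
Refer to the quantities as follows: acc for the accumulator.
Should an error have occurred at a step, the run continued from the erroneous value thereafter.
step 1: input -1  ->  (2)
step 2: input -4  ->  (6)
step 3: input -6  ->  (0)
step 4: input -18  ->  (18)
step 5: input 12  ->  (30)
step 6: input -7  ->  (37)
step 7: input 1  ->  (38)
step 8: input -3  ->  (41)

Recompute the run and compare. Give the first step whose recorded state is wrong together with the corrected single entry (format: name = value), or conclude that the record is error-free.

Recomputing the run from the initial state:
step 1: acc = 2
step 2: acc = 6
step 3: acc = 0
step 4: acc = 18
step 5: acc = 30
step 6: acc = 37
step 7: acc = 38
step 8: acc = 41
This matches the record at every step.

no error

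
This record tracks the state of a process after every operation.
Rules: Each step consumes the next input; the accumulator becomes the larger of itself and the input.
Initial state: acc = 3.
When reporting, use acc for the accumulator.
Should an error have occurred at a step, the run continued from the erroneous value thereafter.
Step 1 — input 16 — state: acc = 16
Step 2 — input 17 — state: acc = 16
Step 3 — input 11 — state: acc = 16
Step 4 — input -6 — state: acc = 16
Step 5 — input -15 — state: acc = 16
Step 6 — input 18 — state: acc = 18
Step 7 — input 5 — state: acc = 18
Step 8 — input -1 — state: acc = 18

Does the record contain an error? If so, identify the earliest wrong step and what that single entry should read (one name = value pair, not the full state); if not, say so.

1. acc = max(3, 16) = 16 (matches)
2. acc = max(16, 17) = 17 (the record disagrees here)
The earliest wrong entry is at step 2: it should read acc = 17.

step 2, acc = 17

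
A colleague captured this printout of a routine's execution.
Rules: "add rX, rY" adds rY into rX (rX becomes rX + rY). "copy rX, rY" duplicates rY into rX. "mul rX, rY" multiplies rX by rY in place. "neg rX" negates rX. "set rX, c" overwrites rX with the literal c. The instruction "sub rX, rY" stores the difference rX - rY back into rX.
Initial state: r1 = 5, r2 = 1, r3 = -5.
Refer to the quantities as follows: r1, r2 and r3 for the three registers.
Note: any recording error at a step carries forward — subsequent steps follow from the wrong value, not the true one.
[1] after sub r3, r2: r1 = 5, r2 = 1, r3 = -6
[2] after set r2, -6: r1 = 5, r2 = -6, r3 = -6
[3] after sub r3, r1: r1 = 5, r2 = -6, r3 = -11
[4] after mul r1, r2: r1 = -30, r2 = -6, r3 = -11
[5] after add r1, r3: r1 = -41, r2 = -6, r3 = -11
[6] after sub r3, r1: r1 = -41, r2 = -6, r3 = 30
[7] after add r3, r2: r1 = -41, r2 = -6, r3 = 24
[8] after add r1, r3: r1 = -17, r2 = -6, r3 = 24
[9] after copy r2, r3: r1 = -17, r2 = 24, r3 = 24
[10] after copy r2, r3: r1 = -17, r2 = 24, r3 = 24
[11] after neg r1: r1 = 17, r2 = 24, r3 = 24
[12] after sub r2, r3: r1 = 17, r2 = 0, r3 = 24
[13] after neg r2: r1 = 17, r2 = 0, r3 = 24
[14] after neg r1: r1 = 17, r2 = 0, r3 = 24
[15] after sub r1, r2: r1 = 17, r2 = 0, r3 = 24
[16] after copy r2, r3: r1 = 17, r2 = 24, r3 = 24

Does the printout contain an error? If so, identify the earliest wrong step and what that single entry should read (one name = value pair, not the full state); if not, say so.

step 14, r1 = -17

Step 1: r3 = -5 - 1 = -6 — consistent with the printout.
Step 2: r2 = -6 — consistent with the printout.
Step 3: r3 = -6 - 5 = -11 — agrees with the printout.
Step 4: r1 = 5 * -6 = -30 — matches.
Step 5: r1 = -30 + -11 = -41 — no discrepancy.
Step 6: r3 = -11 - -41 = 30 — agrees with the printout.
Step 7: r3 = 30 + -6 = 24 — no discrepancy.
Step 8: r1 = -41 + 24 = -17 — agrees with the printout.
Step 9: r2 = 24 — exactly as logged.
Step 10: r2 = 24 — agrees with the printout.
Step 11: r1 = -(-17) = 17 — exactly as logged.
Step 12: r2 = 24 - 24 = 0 — in agreement.
Step 13: r2 = -(0) = 0 — in agreement.
Step 14: r1 = -(17) = -17 — not what was recorded.
That makes step 14 the first incorrect line — r1 = -17 is what it should show.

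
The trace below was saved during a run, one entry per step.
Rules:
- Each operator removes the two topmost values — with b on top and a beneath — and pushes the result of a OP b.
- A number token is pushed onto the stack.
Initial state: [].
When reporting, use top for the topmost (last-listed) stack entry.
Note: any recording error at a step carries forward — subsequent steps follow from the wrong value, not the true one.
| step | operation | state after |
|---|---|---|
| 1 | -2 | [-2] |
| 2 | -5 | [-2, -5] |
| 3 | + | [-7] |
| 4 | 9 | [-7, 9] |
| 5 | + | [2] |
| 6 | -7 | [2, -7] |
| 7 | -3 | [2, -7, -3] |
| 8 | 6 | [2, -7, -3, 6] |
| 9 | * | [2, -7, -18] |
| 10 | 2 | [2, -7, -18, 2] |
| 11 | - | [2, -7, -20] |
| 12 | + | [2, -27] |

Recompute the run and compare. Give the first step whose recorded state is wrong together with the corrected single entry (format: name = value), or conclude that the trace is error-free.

no error

Step 1: push -2: top = -2 — matches.
Step 2: push -5: top = -5 — confirmed correct.
Step 3: -2 + -5 = -7 — agrees with the trace.
Step 4: push 9: top = 9 — agrees with the trace.
Step 5: -7 + 9 = 2 — exactly as logged.
Step 6: push -7: top = -7 — exactly as logged.
Step 7: push -3: top = -3 — confirmed correct.
Step 8: push 6: top = 6 — matches.
Step 9: -3 * 6 = -18 — same as recorded.
Step 10: push 2: top = 2 — exactly as logged.
Step 11: -18 - 2 = -20 — in agreement.
Step 12: -7 + -20 = -27 — verified.
No step deviates from the rules.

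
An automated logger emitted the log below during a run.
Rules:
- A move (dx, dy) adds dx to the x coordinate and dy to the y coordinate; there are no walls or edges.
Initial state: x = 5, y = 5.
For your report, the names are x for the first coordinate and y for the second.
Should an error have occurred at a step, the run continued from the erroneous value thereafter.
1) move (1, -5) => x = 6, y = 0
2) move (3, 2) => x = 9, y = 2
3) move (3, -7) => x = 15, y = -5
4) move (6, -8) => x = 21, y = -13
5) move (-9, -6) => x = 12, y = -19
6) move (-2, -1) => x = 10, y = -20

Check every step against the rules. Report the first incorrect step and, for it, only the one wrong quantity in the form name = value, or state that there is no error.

Recomputing the run from the initial state:
step 1: x = 6, y = 0
step 2: x = 9, y = 2
step 3: x = 12, y = -5
step 4: x = 18, y = -13
step 5: x = 9, y = -19
step 6: x = 7, y = -20
The first disagreement with the log is at step 3, where the value should be x = 12.

step 3, x = 12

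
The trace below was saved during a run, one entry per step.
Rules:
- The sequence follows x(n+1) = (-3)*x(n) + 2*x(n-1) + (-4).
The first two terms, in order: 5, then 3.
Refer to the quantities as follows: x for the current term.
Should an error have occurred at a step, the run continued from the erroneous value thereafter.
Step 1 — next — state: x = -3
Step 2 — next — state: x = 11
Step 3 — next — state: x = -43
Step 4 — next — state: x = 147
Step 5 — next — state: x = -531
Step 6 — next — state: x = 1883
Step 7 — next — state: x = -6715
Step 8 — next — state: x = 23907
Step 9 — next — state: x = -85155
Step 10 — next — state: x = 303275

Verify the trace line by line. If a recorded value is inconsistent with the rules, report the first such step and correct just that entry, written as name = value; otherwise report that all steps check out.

no error

Step 1: x = -3*(3) + (2)*(5) + (-4) = -3 — in agreement.
Step 2: x = -3*(-3) + (2)*(3) + (-4) = 11 — agrees with the trace.
Step 3: x = -3*(11) + (2)*(-3) + (-4) = -43 — agrees with the trace.
Step 4: x = -3*(-43) + (2)*(11) + (-4) = 147 — confirmed correct.
Step 5: x = -3*(147) + (2)*(-43) + (-4) = -531 — agrees with the trace.
Step 6: x = -3*(-531) + (2)*(147) + (-4) = 1883 — exactly as logged.
Step 7: x = -3*(1883) + (2)*(-531) + (-4) = -6715 — same as recorded.
Step 8: x = -3*(-6715) + (2)*(1883) + (-4) = 23907 — in agreement.
Step 9: x = -3*(23907) + (2)*(-6715) + (-4) = -85155 — checks out.
Step 10: x = -3*(-85155) + (2)*(23907) + (-4) = 303275 — confirmed correct.
No step deviates from the rules.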